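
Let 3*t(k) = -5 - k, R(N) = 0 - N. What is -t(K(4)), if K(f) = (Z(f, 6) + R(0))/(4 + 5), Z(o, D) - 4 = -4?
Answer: 5/3 ≈ 1.6667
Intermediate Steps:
R(N) = -N
Z(o, D) = 0 (Z(o, D) = 4 - 4 = 0)
K(f) = 0 (K(f) = (0 - 1*0)/(4 + 5) = (0 + 0)/9 = 0*(1/9) = 0)
t(k) = -5/3 - k/3 (t(k) = (-5 - k)/3 = -5/3 - k/3)
-t(K(4)) = -(-5/3 - 1/3*0) = -(-5/3 + 0) = -1*(-5/3) = 5/3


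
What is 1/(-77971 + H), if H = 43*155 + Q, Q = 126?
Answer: -1/71180 ≈ -1.4049e-5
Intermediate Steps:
H = 6791 (H = 43*155 + 126 = 6665 + 126 = 6791)
1/(-77971 + H) = 1/(-77971 + 6791) = 1/(-71180) = -1/71180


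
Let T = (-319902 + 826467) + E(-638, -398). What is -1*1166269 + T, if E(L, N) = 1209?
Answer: -658495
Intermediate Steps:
T = 507774 (T = (-319902 + 826467) + 1209 = 506565 + 1209 = 507774)
-1*1166269 + T = -1*1166269 + 507774 = -1166269 + 507774 = -658495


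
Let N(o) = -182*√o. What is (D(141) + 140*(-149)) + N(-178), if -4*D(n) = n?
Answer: -83581/4 - 182*I*√178 ≈ -20895.0 - 2428.2*I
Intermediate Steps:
D(n) = -n/4
(D(141) + 140*(-149)) + N(-178) = (-¼*141 + 140*(-149)) - 182*I*√178 = (-141/4 - 20860) - 182*I*√178 = -83581/4 - 182*I*√178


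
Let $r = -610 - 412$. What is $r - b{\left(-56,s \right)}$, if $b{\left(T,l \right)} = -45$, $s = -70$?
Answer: $-977$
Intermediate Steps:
$r = -1022$
$r - b{\left(-56,s \right)} = -1022 - -45 = -1022 + 45 = -977$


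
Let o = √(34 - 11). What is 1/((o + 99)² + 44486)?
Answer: 27155/1474337204 - 99*√23/1474337204 ≈ 1.8096e-5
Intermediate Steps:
o = √23 ≈ 4.7958
1/((o + 99)² + 44486) = 1/((√23 + 99)² + 44486) = 1/((99 + √23)² + 44486) = 1/(44486 + (99 + √23)²)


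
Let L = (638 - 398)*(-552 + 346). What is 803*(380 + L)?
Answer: -39395180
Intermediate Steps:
L = -49440 (L = 240*(-206) = -49440)
803*(380 + L) = 803*(380 - 49440) = 803*(-49060) = -39395180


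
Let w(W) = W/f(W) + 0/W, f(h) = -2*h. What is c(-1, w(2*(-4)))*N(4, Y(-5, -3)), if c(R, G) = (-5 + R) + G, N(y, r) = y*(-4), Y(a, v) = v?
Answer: 104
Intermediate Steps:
w(W) = -½ (w(W) = W/((-2*W)) + 0/W = W*(-1/(2*W)) + 0 = -½ + 0 = -½)
N(y, r) = -4*y
c(R, G) = -5 + G + R
c(-1, w(2*(-4)))*N(4, Y(-5, -3)) = (-5 - ½ - 1)*(-4*4) = -13/2*(-16) = 104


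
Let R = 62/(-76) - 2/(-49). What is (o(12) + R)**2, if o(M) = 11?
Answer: 362483521/3467044 ≈ 104.55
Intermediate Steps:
R = -1443/1862 (R = 62*(-1/76) - 2*(-1/49) = -31/38 + 2/49 = -1443/1862 ≈ -0.77497)
(o(12) + R)**2 = (11 - 1443/1862)**2 = (19039/1862)**2 = 362483521/3467044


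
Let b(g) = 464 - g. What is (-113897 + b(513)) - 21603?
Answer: -135549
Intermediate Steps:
(-113897 + b(513)) - 21603 = (-113897 + (464 - 1*513)) - 21603 = (-113897 + (464 - 513)) - 21603 = (-113897 - 49) - 21603 = -113946 - 21603 = -135549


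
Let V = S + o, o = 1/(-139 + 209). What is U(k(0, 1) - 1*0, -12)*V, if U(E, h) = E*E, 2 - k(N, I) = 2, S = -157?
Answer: 0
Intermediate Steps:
o = 1/70 ≈ 0.014286
k(N, I) = 0 (k(N, I) = 2 - 1*2 = 2 - 2 = 0)
U(E, h) = E**2
V = -10989/70 (V = -157 + 1/70 = -10989/70 ≈ -156.99)
U(k(0, 1) - 1*0, -12)*V = (0 - 1*0)**2*(-10989/70) = (0 + 0)**2*(-10989/70) = 0**2*(-10989/70) = 0*(-10989/70) = 0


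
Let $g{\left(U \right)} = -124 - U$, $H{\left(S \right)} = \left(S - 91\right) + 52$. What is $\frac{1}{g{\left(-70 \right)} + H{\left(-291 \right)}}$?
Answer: $- \frac{1}{384} \approx -0.0026042$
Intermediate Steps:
$H{\left(S \right)} = -39 + S$ ($H{\left(S \right)} = \left(-91 + S\right) + 52 = -39 + S$)
$\frac{1}{g{\left(-70 \right)} + H{\left(-291 \right)}} = \frac{1}{\left(-124 - -70\right) - 330} = \frac{1}{\left(-124 + 70\right) - 330} = \frac{1}{-54 - 330} = \frac{1}{-384} = - \frac{1}{384}$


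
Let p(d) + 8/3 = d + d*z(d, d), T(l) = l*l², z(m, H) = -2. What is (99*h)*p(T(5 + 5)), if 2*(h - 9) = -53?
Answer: 1737120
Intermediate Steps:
T(l) = l³
h = -35/2 (h = 9 + (½)*(-53) = 9 - 53/2 = -35/2 ≈ -17.500)
p(d) = -8/3 - d (p(d) = -8/3 + (d + d*(-2)) = -8/3 + (d - 2*d) = -8/3 - d)
(99*h)*p(T(5 + 5)) = (99*(-35/2))*(-8/3 - (5 + 5)³) = -3465*(-8/3 - 1*10³)/2 = -3465*(-8/3 - 1*1000)/2 = -3465*(-8/3 - 1000)/2 = -3465/2*(-3008/3) = 1737120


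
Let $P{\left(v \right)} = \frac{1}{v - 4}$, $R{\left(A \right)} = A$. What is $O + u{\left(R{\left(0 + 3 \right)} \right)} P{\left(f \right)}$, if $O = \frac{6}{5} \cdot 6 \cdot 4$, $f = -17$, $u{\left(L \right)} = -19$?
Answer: $\frac{3119}{105} \approx 29.705$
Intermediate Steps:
$O = \frac{144}{5}$ ($O = 6 \cdot \frac{1}{5} \cdot 6 \cdot 4 = \frac{6}{5} \cdot 6 \cdot 4 = \frac{36}{5} \cdot 4 = \frac{144}{5} \approx 28.8$)
$P{\left(v \right)} = \frac{1}{-4 + v}$
$O + u{\left(R{\left(0 + 3 \right)} \right)} P{\left(f \right)} = \frac{144}{5} - \frac{19}{-4 - 17} = \frac{144}{5} - \frac{19}{-21} = \frac{144}{5} - - \frac{19}{21} = \frac{144}{5} + \frac{19}{21} = \frac{3119}{105}$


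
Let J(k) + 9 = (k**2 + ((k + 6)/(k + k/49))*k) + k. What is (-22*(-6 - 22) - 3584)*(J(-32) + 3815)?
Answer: -354120984/25 ≈ -1.4165e+7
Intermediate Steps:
J(k) = -78/25 + k**2 + 99*k/50 (J(k) = -9 + ((k**2 + ((k + 6)/(k + k/49))*k) + k) = -9 + ((k**2 + ((6 + k)/(k + k*(1/49)))*k) + k) = -9 + ((k**2 + ((6 + k)/(k + k/49))*k) + k) = -9 + ((k**2 + ((6 + k)/((50*k/49)))*k) + k) = -9 + ((k**2 + ((6 + k)*(49/(50*k)))*k) + k) = -9 + ((k**2 + (49*(6 + k)/(50*k))*k) + k) = -9 + ((k**2 + (147/25 + 49*k/50)) + k) = -9 + ((147/25 + k**2 + 49*k/50) + k) = -9 + (147/25 + k**2 + 99*k/50) = -78/25 + k**2 + 99*k/50)
(-22*(-6 - 22) - 3584)*(J(-32) + 3815) = (-22*(-6 - 22) - 3584)*((-78/25 + (-32)**2 + (99/50)*(-32)) + 3815) = (-22*(-28) - 3584)*((-78/25 + 1024 - 1584/25) + 3815) = (616 - 3584)*(23938/25 + 3815) = -2968*119313/25 = -354120984/25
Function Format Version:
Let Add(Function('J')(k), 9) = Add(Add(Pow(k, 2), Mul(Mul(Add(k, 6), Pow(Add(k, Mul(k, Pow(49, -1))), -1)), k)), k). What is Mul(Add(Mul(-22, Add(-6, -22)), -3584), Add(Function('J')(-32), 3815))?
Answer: Rational(-354120984, 25) ≈ -1.4165e+7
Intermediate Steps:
Function('J')(k) = Add(Rational(-78, 25), Pow(k, 2), Mul(Rational(99, 50), k)) (Function('J')(k) = Add(-9, Add(Add(Pow(k, 2), Mul(Mul(Add(k, 6), Pow(Add(k, Mul(k, Pow(49, -1))), -1)), k)), k)) = Add(-9, Add(Add(Pow(k, 2), Mul(Mul(Add(6, k), Pow(Add(k, Mul(k, Rational(1, 49))), -1)), k)), k)) = Add(-9, Add(Add(Pow(k, 2), Mul(Mul(Add(6, k), Pow(Add(k, Mul(Rational(1, 49), k)), -1)), k)), k)) = Add(-9, Add(Add(Pow(k, 2), Mul(Mul(Add(6, k), Pow(Mul(Rational(50, 49), k), -1)), k)), k)) = Add(-9, Add(Add(Pow(k, 2), Mul(Mul(Add(6, k), Mul(Rational(49, 50), Pow(k, -1))), k)), k)) = Add(-9, Add(Add(Pow(k, 2), Mul(Mul(Rational(49, 50), Pow(k, -1), Add(6, k)), k)), k)) = Add(-9, Add(Add(Pow(k, 2), Add(Rational(147, 25), Mul(Rational(49, 50), k))), k)) = Add(-9, Add(Add(Rational(147, 25), Pow(k, 2), Mul(Rational(49, 50), k)), k)) = Add(-9, Add(Rational(147, 25), Pow(k, 2), Mul(Rational(99, 50), k))) = Add(Rational(-78, 25), Pow(k, 2), Mul(Rational(99, 50), k)))
Mul(Add(Mul(-22, Add(-6, -22)), -3584), Add(Function('J')(-32), 3815)) = Mul(Add(Mul(-22, Add(-6, -22)), -3584), Add(Add(Rational(-78, 25), Pow(-32, 2), Mul(Rational(99, 50), -32)), 3815)) = Mul(Add(Mul(-22, -28), -3584), Add(Add(Rational(-78, 25), 1024, Rational(-1584, 25)), 3815)) = Mul(Add(616, -3584), Add(Rational(23938, 25), 3815)) = Mul(-2968, Rational(119313, 25)) = Rational(-354120984, 25)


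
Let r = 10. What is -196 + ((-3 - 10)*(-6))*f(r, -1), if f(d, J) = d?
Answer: 584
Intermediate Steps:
-196 + ((-3 - 10)*(-6))*f(r, -1) = -196 + ((-3 - 10)*(-6))*10 = -196 - 13*(-6)*10 = -196 + 78*10 = -196 + 780 = 584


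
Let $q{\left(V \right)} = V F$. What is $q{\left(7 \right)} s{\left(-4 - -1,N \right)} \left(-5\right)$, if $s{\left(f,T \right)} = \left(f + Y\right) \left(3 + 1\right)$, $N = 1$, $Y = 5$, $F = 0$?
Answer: $0$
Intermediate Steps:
$q{\left(V \right)} = 0$ ($q{\left(V \right)} = V 0 = 0$)
$s{\left(f,T \right)} = 20 + 4 f$ ($s{\left(f,T \right)} = \left(f + 5\right) \left(3 + 1\right) = \left(5 + f\right) 4 = 20 + 4 f$)
$q{\left(7 \right)} s{\left(-4 - -1,N \right)} \left(-5\right) = 0 \left(20 + 4 \left(-4 - -1\right)\right) \left(-5\right) = 0 \left(20 + 4 \left(-4 + 1\right)\right) \left(-5\right) = 0 \left(20 + 4 \left(-3\right)\right) \left(-5\right) = 0 \left(20 - 12\right) \left(-5\right) = 0 \cdot 8 \left(-5\right) = 0 \left(-5\right) = 0$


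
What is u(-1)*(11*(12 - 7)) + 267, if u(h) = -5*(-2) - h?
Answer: 872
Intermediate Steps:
u(h) = 10 - h
u(-1)*(11*(12 - 7)) + 267 = (10 - 1*(-1))*(11*(12 - 7)) + 267 = (10 + 1)*(11*5) + 267 = 11*55 + 267 = 605 + 267 = 872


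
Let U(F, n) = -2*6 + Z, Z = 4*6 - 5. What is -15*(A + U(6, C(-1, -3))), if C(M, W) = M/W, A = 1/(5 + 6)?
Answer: -1170/11 ≈ -106.36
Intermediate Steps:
Z = 19 (Z = 24 - 5 = 19)
A = 1/11 ≈ 0.090909
U(F, n) = 7 (U(F, n) = -2*6 + 19 = -12 + 19 = 7)
-15*(A + U(6, C(-1, -3))) = -15*(1/11 + 7) = -15*78/11 = -1170/11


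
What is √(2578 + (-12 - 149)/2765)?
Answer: 3*√44691485/395 ≈ 50.773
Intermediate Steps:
√(2578 + (-12 - 149)/2765) = √(2578 - 161*1/2765) = √(2578 - 23/395) = √(1018287/395) = 3*√44691485/395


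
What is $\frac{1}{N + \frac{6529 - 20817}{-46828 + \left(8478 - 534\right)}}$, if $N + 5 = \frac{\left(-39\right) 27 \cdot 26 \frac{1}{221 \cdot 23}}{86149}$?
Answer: $- \frac{327444681739}{1516923707973} \approx -0.21586$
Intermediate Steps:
$N = - \frac{168423401}{33684259}$ ($N = -5 + \frac{\left(-39\right) 27 \cdot 26 \frac{1}{221 \cdot 23}}{86149} = -5 + \frac{\left(-1053\right) 26}{5083} \cdot \frac{1}{86149} = -5 + \left(-27378\right) \frac{1}{5083} \cdot \frac{1}{86149} = -5 - \frac{2106}{33684259} = - \frac{168423401}{33684259} \approx -5.0001$)
$\frac{1}{N + \frac{6529 - 20817}{-46828 + \left(8478 - 534\right)}} = \frac{1}{- \frac{168423401}{33684259} + \frac{6529 - 20817}{-46828 + \left(8478 - 534\right)}} = \frac{1}{- \frac{168423401}{33684259} - \frac{14288}{-46828 + 7944}} = \frac{1}{- \frac{168423401}{33684259} - \frac{14288}{-38884}} = \frac{1}{- \frac{168423401}{33684259} - - \frac{3572}{9721}} = \frac{1}{- \frac{168423401}{33684259} + \frac{3572}{9721}} = \frac{1}{- \frac{1516923707973}{327444681739}} = - \frac{327444681739}{1516923707973}$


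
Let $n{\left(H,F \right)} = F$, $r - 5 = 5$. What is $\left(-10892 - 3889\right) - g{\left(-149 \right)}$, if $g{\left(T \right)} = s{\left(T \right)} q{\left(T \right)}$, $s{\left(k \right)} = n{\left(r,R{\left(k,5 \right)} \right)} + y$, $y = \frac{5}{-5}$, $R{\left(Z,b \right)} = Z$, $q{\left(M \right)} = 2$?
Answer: $-14481$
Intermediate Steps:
$r = 10$ ($r = 5 + 5 = 10$)
$y = -1$ ($y = 5 \left(- \frac{1}{5}\right) = -1$)
$s{\left(k \right)} = -1 + k$ ($s{\left(k \right)} = k - 1 = -1 + k$)
$g{\left(T \right)} = -2 + 2 T$ ($g{\left(T \right)} = \left(-1 + T\right) 2 = -2 + 2 T$)
$\left(-10892 - 3889\right) - g{\left(-149 \right)} = \left(-10892 - 3889\right) - \left(-2 + 2 \left(-149\right)\right) = \left(-10892 - 3889\right) - \left(-2 - 298\right) = -14781 - -300 = -14781 + 300 = -14481$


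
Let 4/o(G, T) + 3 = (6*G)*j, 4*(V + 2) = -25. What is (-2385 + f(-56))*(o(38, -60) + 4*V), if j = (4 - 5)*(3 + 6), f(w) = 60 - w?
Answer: 153881311/2055 ≈ 74881.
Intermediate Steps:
V = -33/4 (V = -2 + (¼)*(-25) = -2 - 25/4 = -33/4 ≈ -8.2500)
j = -9 (j = -1*9 = -9)
o(G, T) = 4/(-3 - 54*G) (o(G, T) = 4/(-3 + (6*G)*(-9)) = 4/(-3 - 54*G))
(-2385 + f(-56))*(o(38, -60) + 4*V) = (-2385 + (60 - 1*(-56)))*(4/(3*(-1 - 18*38)) + 4*(-33/4)) = (-2385 + (60 + 56))*(4/(3*(-1 - 684)) - 33) = (-2385 + 116)*((4/3)/(-685) - 33) = -2269*((4/3)*(-1/685) - 33) = -2269*(-4/2055 - 33) = -2269*(-67819/2055) = 153881311/2055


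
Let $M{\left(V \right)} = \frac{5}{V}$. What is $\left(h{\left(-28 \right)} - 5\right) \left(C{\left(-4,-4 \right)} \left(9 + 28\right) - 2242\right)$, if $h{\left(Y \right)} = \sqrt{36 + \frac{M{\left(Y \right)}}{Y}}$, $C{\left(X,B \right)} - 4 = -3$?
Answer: $11025 - \frac{315 \sqrt{28229}}{4} \approx -2206.2$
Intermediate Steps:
$C{\left(X,B \right)} = 1$ ($C{\left(X,B \right)} = 4 - 3 = 1$)
$h{\left(Y \right)} = \sqrt{36 + \frac{5}{Y^{2}}}$ ($h{\left(Y \right)} = \sqrt{36 + \frac{5 \frac{1}{Y}}{Y}} = \sqrt{36 + \frac{5}{Y^{2}}}$)
$\left(h{\left(-28 \right)} - 5\right) \left(C{\left(-4,-4 \right)} \left(9 + 28\right) - 2242\right) = \left(\sqrt{36 + \frac{5}{784}} - 5\right) \left(1 \left(9 + 28\right) - 2242\right) = \left(\sqrt{36 + 5 \cdot \frac{1}{784}} - 5\right) \left(1 \cdot 37 - 2242\right) = \left(\sqrt{36 + \frac{5}{784}} - 5\right) \left(37 - 2242\right) = \left(\sqrt{\frac{28229}{784}} - 5\right) \left(-2205\right) = \left(\frac{\sqrt{28229}}{28} - 5\right) \left(-2205\right) = \left(-5 + \frac{\sqrt{28229}}{28}\right) \left(-2205\right) = 11025 - \frac{315 \sqrt{28229}}{4}$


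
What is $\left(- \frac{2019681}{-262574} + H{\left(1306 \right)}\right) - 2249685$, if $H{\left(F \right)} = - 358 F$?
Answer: $- \frac{713472718061}{262574} \approx -2.7172 \cdot 10^{6}$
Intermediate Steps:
$\left(- \frac{2019681}{-262574} + H{\left(1306 \right)}\right) - 2249685 = \left(- \frac{2019681}{-262574} - 467548\right) - 2249685 = \left(\left(-2019681\right) \left(- \frac{1}{262574}\right) - 467548\right) - 2249685 = \left(\frac{2019681}{262574} - 467548\right) - 2249685 = - \frac{122763928871}{262574} - 2249685 = - \frac{713472718061}{262574}$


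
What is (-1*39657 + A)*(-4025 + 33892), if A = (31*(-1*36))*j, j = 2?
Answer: -1251098763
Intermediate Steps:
A = -2232 (A = (31*(-1*36))*2 = (31*(-36))*2 = -1116*2 = -2232)
(-1*39657 + A)*(-4025 + 33892) = (-1*39657 - 2232)*(-4025 + 33892) = (-39657 - 2232)*29867 = -41889*29867 = -1251098763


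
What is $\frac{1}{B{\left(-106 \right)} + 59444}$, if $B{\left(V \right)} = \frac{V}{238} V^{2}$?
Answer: $\frac{119}{6478328} \approx 1.8369 \cdot 10^{-5}$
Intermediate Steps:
$B{\left(V \right)} = \frac{V^{3}}{238}$ ($B{\left(V \right)} = V \frac{1}{238} V^{2} = \frac{V}{238} V^{2} = \frac{V^{3}}{238}$)
$\frac{1}{B{\left(-106 \right)} + 59444} = \frac{1}{\frac{\left(-106\right)^{3}}{238} + 59444} = \frac{1}{\frac{1}{238} \left(-1191016\right) + 59444} = \frac{1}{- \frac{595508}{119} + 59444} = \frac{1}{\frac{6478328}{119}} = \frac{119}{6478328}$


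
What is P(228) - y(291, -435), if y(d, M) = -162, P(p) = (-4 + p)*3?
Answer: 834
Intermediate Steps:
P(p) = -12 + 3*p
P(228) - y(291, -435) = (-12 + 3*228) - 1*(-162) = (-12 + 684) + 162 = 672 + 162 = 834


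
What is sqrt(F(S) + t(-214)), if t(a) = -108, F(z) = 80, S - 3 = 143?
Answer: 2*I*sqrt(7) ≈ 5.2915*I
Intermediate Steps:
S = 146 (S = 3 + 143 = 146)
sqrt(F(S) + t(-214)) = sqrt(80 - 108) = sqrt(-28) = 2*I*sqrt(7)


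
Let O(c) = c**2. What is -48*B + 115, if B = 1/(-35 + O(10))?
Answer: 7427/65 ≈ 114.26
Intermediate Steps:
B = 1/65 (B = 1/(-35 + 10**2) = 1/(-35 + 100) = 1/65 ≈ 0.015385)
-48*B + 115 = -48*1/65 + 115 = -48/65 + 115 = 7427/65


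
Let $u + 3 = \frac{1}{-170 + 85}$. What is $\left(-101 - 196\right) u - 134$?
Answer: $\frac{64642}{85} \approx 760.49$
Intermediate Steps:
$u = - \frac{256}{85}$ ($u = -3 + \frac{1}{-170 + 85} = -3 + \frac{1}{-85} = -3 - \frac{1}{85} = - \frac{256}{85} \approx -3.0118$)
$\left(-101 - 196\right) u - 134 = \left(-101 - 196\right) \left(- \frac{256}{85}\right) - 134 = \left(-297\right) \left(- \frac{256}{85}\right) - 134 = \frac{76032}{85} - 134 = \frac{64642}{85}$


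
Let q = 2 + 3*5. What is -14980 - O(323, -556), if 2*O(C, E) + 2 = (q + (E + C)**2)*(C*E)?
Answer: 4876337985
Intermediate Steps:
q = 17 (q = 2 + 15 = 17)
O(C, E) = -1 + C*E*(17 + (C + E)**2)/2 (O(C, E) = -1 + ((17 + (E + C)**2)*(C*E))/2 = -1 + ((17 + (C + E)**2)*(C*E))/2 = -1 + (C*E*(17 + (C + E)**2))/2 = -1 + C*E*(17 + (C + E)**2)/2)
-14980 - O(323, -556) = -14980 - (-1 + (17/2)*323*(-556) + (1/2)*323*(-556)*(323 - 556)**2) = -14980 - (-1 - 1526498 + (1/2)*323*(-556)*(-233)**2) = -14980 - (-1 - 1526498 + (1/2)*323*(-556)*54289) = -14980 - (-1 - 1526498 - 4874826466) = -14980 - 1*(-4876352965) = -14980 + 4876352965 = 4876337985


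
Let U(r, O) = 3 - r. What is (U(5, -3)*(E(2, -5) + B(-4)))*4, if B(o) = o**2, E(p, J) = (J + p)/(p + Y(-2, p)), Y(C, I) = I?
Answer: -122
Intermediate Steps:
E(p, J) = (J + p)/(2*p) (E(p, J) = (J + p)/(p + p) = (J + p)/((2*p)) = (J + p)*(1/(2*p)) = (J + p)/(2*p))
(U(5, -3)*(E(2, -5) + B(-4)))*4 = ((3 - 1*5)*((1/2)*(-5 + 2)/2 + (-4)**2))*4 = ((3 - 5)*((1/2)*(1/2)*(-3) + 16))*4 = -2*(-3/4 + 16)*4 = -2*61/4*4 = -61/2*4 = -122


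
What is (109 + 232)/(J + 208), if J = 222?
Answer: 341/430 ≈ 0.79302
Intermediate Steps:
(109 + 232)/(J + 208) = (109 + 232)/(222 + 208) = 341/430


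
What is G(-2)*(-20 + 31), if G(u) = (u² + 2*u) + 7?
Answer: 77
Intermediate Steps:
G(u) = 7 + u² + 2*u
G(-2)*(-20 + 31) = (7 + (-2)² + 2*(-2))*(-20 + 31) = (7 + 4 - 4)*11 = 7*11 = 77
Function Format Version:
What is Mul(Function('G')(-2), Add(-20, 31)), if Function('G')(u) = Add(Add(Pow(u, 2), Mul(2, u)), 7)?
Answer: 77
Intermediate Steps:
Function('G')(u) = Add(7, Pow(u, 2), Mul(2, u))
Mul(Function('G')(-2), Add(-20, 31)) = Mul(Add(7, Pow(-2, 2), Mul(2, -2)), Add(-20, 31)) = Mul(Add(7, 4, -4), 11) = Mul(7, 11) = 77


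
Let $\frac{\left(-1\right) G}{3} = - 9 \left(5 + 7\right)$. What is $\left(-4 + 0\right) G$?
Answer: $-1296$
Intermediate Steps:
$G = 324$ ($G = - 3 \left(- 9 \left(5 + 7\right)\right) = - 3 \left(\left(-9\right) 12\right) = \left(-3\right) \left(-108\right) = 324$)
$\left(-4 + 0\right) G = \left(-4 + 0\right) 324 = \left(-4\right) 324 = -1296$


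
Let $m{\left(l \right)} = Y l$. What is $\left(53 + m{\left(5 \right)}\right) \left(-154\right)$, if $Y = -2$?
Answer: $-6622$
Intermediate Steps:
$m{\left(l \right)} = - 2 l$
$\left(53 + m{\left(5 \right)}\right) \left(-154\right) = \left(53 - 10\right) \left(-154\right) = 43 \left(-154\right) = -6622$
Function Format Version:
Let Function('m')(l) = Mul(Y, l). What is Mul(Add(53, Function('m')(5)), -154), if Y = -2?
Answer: -6622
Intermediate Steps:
Function('m')(l) = Mul(-2, l)
Mul(Add(53, Function('m')(5)), -154) = Mul(Add(53, Mul(-2, 5)), -154) = Mul(Add(53, -10), -154) = Mul(43, -154) = -6622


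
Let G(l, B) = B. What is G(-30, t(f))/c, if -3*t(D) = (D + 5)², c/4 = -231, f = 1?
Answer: 1/77 ≈ 0.012987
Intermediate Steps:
c = -924 (c = 4*(-231) = -924)
t(D) = -(5 + D)²/3 (t(D) = -(D + 5)²/3 = -(5 + D)²/3)
G(-30, t(f))/c = -(5 + 1)²/3/(-924) = -⅓*6²*(-1/924) = -⅓*36*(-1/924) = -12*(-1/924) = 1/77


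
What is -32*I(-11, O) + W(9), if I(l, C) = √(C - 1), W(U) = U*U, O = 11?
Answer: 81 - 32*√10 ≈ -20.193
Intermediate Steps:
W(U) = U²
I(l, C) = √(-1 + C)
-32*I(-11, O) + W(9) = -32*√(-1 + 11) + 9² = -32*√10 + 81 = 81 - 32*√10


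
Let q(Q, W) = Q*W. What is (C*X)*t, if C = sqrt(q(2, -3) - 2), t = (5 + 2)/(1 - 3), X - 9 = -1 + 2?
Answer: -70*I*sqrt(2) ≈ -98.995*I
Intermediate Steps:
X = 10 (X = 9 + (-1 + 2) = 9 + 1 = 10)
t = -7/2 (t = 7/(-2) = 7*(-1/2) = -7/2 ≈ -3.5000)
C = 2*I*sqrt(2) (C = sqrt(2*(-3) - 2) = sqrt(-6 - 2) = sqrt(-8) = 2*I*sqrt(2) ≈ 2.8284*I)
(C*X)*t = ((2*I*sqrt(2))*10)*(-7/2) = (20*I*sqrt(2))*(-7/2) = -70*I*sqrt(2)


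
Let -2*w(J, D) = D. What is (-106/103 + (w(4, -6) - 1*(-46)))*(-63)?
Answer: -311283/103 ≈ -3022.2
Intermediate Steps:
w(J, D) = -D/2
(-106/103 + (w(4, -6) - 1*(-46)))*(-63) = (-106/103 + (-½*(-6) - 1*(-46)))*(-63) = (-106*1/103 + (3 + 46))*(-63) = (-106/103 + 49)*(-63) = (4941/103)*(-63) = -311283/103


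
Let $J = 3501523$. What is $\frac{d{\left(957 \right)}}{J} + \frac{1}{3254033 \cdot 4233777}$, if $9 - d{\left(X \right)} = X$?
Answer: $- \frac{13060453865362145}{48239957396904132243} \approx -0.00027074$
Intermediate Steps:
$d{\left(X \right)} = 9 - X$
$\frac{d{\left(957 \right)}}{J} + \frac{1}{3254033 \cdot 4233777} = \frac{9 - 957}{3501523} + \frac{1}{3254033 \cdot 4233777} = \left(9 - 957\right) \frac{1}{3501523} + \frac{1}{3254033} \cdot \frac{1}{4233777} = \left(-948\right) \frac{1}{3501523} + \frac{1}{13776850072641} = - \frac{948}{3501523} + \frac{1}{13776850072641} = - \frac{13060453865362145}{48239957396904132243}$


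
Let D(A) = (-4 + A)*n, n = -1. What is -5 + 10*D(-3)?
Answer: 65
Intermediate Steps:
D(A) = 4 - A (D(A) = (-4 + A)*(-1) = 4 - A)
-5 + 10*D(-3) = -5 + 10*(4 - 1*(-3)) = -5 + 10*(4 + 3) = -5 + 10*7 = -5 + 70 = 65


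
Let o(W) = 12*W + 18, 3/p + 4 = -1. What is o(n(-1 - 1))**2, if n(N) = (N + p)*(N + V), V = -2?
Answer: 509796/25 ≈ 20392.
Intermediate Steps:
p = -3/5 (p = 3/(-4 - 1) = 3/(-5) = 3*(-1/5) = -3/5 ≈ -0.60000)
n(N) = (-2 + N)*(-3/5 + N) (n(N) = (N - 3/5)*(N - 2) = (-3/5 + N)*(-2 + N) = (-2 + N)*(-3/5 + N))
o(W) = 18 + 12*W
o(n(-1 - 1))**2 = (18 + 12*(6/5 + (-1 - 1)**2 - 13*(-1 - 1)/5))**2 = (18 + 12*(6/5 + (-2)**2 - 13/5*(-2)))**2 = (18 + 12*(6/5 + 4 + 26/5))**2 = (18 + 12*(52/5))**2 = (18 + 624/5)**2 = (714/5)**2 = 509796/25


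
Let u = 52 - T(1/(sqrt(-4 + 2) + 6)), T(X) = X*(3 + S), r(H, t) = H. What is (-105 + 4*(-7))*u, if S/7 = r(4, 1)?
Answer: -6265 - 217*I*sqrt(2)/2 ≈ -6265.0 - 153.44*I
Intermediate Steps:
S = 28 (S = 7*4 = 28)
T(X) = 31*X (T(X) = X*(3 + 28) = X*31 = 31*X)
u = 52 - 31/(6 + I*sqrt(2)) (u = 52 - 31/(sqrt(-4 + 2) + 6) = 52 - 31/(sqrt(-2) + 6) = 52 - 31/(I*sqrt(2) + 6) = 52 - 31/(6 + I*sqrt(2)) ≈ 47.105 + 1.1537*I)
(-105 + 4*(-7))*u = (-105 + 4*(-7))*(895/19 + 31*I*sqrt(2)/38) = (-105 - 28)*(895/19 + 31*I*sqrt(2)/38) = -133*(895/19 + 31*I*sqrt(2)/38) = -6265 - 217*I*sqrt(2)/2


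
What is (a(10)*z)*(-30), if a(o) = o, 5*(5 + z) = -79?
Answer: 6240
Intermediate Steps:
z = -104/5 (z = -5 + (⅕)*(-79) = -5 - 79/5 = -104/5 ≈ -20.800)
(a(10)*z)*(-30) = (10*(-104/5))*(-30) = -208*(-30) = 6240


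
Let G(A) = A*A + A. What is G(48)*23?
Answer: 54096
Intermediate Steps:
G(A) = A + A**2 (G(A) = A**2 + A = A + A**2)
G(48)*23 = (48*(1 + 48))*23 = (48*49)*23 = 2352*23 = 54096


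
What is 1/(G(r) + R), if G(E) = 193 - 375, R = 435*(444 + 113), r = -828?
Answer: 1/242113 ≈ 4.1303e-6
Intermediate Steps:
R = 242295 (R = 435*557 = 242295)
G(E) = -182
1/(G(r) + R) = 1/(-182 + 242295) = 1/242113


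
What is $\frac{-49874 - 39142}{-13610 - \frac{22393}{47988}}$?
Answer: $\frac{4271699808}{653139073} \approx 6.5403$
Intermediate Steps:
$\frac{-49874 - 39142}{-13610 - \frac{22393}{47988}} = - \frac{89016}{-13610 - \frac{22393}{47988}} = - \frac{89016}{- \frac{653139073}{47988}} = \left(-89016\right) \left(- \frac{47988}{653139073}\right) = \frac{4271699808}{653139073}$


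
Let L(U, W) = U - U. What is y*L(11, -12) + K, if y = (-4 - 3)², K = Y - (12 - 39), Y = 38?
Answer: 65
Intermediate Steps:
L(U, W) = 0
K = 65 (K = 38 - (12 - 39) = 38 - 1*(-27) = 38 + 27 = 65)
y = 49 (y = (-7)² = 49)
y*L(11, -12) + K = 49*0 + 65 = 0 + 65 = 65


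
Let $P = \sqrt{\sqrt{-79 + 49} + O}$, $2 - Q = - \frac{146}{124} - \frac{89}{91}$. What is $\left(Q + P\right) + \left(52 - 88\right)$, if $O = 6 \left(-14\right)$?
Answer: $- \frac{179667}{5642} + \sqrt{-84 + i \sqrt{30}} \approx -31.546 + 9.17 i$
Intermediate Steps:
$O = -84$
$Q = \frac{23445}{5642}$ ($Q = 2 - \left(- \frac{146}{124} - \frac{89}{91}\right) = 2 - \left(\left(-146\right) \frac{1}{124} - \frac{89}{91}\right) = 2 - \left(- \frac{73}{62} - \frac{89}{91}\right) = 2 - - \frac{12161}{5642} = 2 + \frac{12161}{5642} = \frac{23445}{5642} \approx 4.1554$)
$P = \sqrt{-84 + i \sqrt{30}}$ ($P = \sqrt{\sqrt{-79 + 49} - 84} = \sqrt{\sqrt{-30} - 84} = \sqrt{i \sqrt{30} - 84} = \sqrt{-84 + i \sqrt{30}} \approx 0.29865 + 9.17 i$)
$\left(Q + P\right) + \left(52 - 88\right) = \left(\frac{23445}{5642} + \sqrt{-84 + i \sqrt{30}}\right) + \left(52 - 88\right) = \left(\frac{23445}{5642} + \sqrt{-84 + i \sqrt{30}}\right) - 36 = - \frac{179667}{5642} + \sqrt{-84 + i \sqrt{30}}$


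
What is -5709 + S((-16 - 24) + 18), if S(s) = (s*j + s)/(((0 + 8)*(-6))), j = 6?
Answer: -136939/24 ≈ -5705.8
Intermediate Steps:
S(s) = -7*s/48 (S(s) = (s*6 + s)/(((0 + 8)*(-6))) = (6*s + s)/((8*(-6))) = (7*s)/(-48) = (7*s)*(-1/48) = -7*s/48)
-5709 + S((-16 - 24) + 18) = -5709 - 7*((-16 - 24) + 18)/48 = -5709 - 7*(-40 + 18)/48 = -5709 - 7/48*(-22) = -5709 + 77/24 = -136939/24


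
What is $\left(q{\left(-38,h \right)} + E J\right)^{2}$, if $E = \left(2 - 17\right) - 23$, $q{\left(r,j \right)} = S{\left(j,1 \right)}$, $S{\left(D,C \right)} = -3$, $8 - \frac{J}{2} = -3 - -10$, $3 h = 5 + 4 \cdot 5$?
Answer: $6241$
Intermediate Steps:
$h = \frac{25}{3}$ ($h = \frac{5 + 4 \cdot 5}{3} = \frac{5 + 20}{3} = \frac{1}{3} \cdot 25 = \frac{25}{3} \approx 8.3333$)
$J = 2$ ($J = 16 - 2 \left(-3 - -10\right) = 16 - 2 \left(-3 + 10\right) = 16 - 14 = 2$)
$q{\left(r,j \right)} = -3$
$E = -38$ ($E = -15 - 23 = -38$)
$\left(q{\left(-38,h \right)} + E J\right)^{2} = \left(-3 - 76\right)^{2} = \left(-79\right)^{2} = 6241$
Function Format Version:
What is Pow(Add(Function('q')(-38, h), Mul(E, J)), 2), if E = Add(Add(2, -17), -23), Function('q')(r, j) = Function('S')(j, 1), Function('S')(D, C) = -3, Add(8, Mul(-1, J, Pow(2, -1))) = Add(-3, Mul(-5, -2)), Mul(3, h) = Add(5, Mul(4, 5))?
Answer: 6241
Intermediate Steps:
h = Rational(25, 3) (h = Mul(Rational(1, 3), Add(5, Mul(4, 5))) = Mul(Rational(1, 3), Add(5, 20)) = Mul(Rational(1, 3), 25) = Rational(25, 3) ≈ 8.3333)
J = 2 (J = Add(16, Mul(-2, Add(-3, Mul(-5, -2)))) = Add(16, Mul(-2, Add(-3, 10))) = Add(16, Mul(-2, 7)) = Add(16, -14) = 2)
Function('q')(r, j) = -3
E = -38 (E = Add(-15, -23) = -38)
Pow(Add(Function('q')(-38, h), Mul(E, J)), 2) = Pow(Add(-3, Mul(-38, 2)), 2) = Pow(Add(-3, -76), 2) = Pow(-79, 2) = 6241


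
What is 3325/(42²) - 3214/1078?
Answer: -21277/19404 ≈ -1.0965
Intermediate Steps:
3325/(42²) - 3214/1078 = 3325/1764 - 3214*1/1078 = 3325*(1/1764) - 1607/539 = 475/252 - 1607/539 = -21277/19404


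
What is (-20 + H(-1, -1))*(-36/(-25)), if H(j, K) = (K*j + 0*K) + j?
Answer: -144/5 ≈ -28.800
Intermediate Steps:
H(j, K) = j + K*j (H(j, K) = (K*j + 0) + j = K*j + j = j + K*j)
(-20 + H(-1, -1))*(-36/(-25)) = (-20 - (1 - 1))*(-36/(-25)) = (-20 - 1*0)*(-36*(-1/25)) = (-20 + 0)*(36/25) = -20*36/25 = -144/5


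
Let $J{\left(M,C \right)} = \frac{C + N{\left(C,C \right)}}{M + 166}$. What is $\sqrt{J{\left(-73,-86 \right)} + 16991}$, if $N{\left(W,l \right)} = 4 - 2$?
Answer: $\frac{\sqrt{16327483}}{31} \approx 130.35$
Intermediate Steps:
$N{\left(W,l \right)} = 2$
$J{\left(M,C \right)} = \frac{2 + C}{166 + M}$ ($J{\left(M,C \right)} = \frac{C + 2}{M + 166} = \frac{2 + C}{166 + M}$)
$\sqrt{J{\left(-73,-86 \right)} + 16991} = \sqrt{\frac{2 - 86}{166 - 73} + 16991} = \sqrt{\frac{1}{93} \left(-84\right) + 16991} = \sqrt{- \frac{28}{31} + 16991} = \sqrt{\frac{526693}{31}} = \frac{\sqrt{16327483}}{31}$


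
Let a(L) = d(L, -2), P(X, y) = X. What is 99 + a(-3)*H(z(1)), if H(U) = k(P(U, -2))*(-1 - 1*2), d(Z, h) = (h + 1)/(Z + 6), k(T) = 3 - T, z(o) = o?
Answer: 101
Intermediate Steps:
d(Z, h) = (1 + h)/(6 + Z)
a(L) = -1/(6 + L) (a(L) = (1 - 2)/(6 + L) = -1/(6 + L))
H(U) = -9 + 3*U (H(U) = (3 - U)*(-1 - 1*2) = (3 - U)*(-1 - 2) = (3 - U)*(-3) = -9 + 3*U)
99 + a(-3)*H(z(1)) = 99 + (-1/(6 - 3))*(-9 + 3*1) = 99 + (-1/3)*(-9 + 3) = 99 - 1*⅓*(-6) = 99 - ⅓*(-6) = 99 + 2 = 101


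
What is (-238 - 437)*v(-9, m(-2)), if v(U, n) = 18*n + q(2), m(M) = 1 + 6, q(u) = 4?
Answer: -87750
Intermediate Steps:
m(M) = 7
v(U, n) = 4 + 18*n (v(U, n) = 18*n + 4 = 4 + 18*n)
(-238 - 437)*v(-9, m(-2)) = (-238 - 437)*(4 + 18*7) = -675*(4 + 126) = -675*130 = -87750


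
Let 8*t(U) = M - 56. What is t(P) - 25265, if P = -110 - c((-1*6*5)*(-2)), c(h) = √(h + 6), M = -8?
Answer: -25273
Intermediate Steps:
c(h) = √(6 + h)
P = -110 - √66 (P = -110 - √(6 + (-1*6*5)*(-2)) = -110 - √(6 - 6*5*(-2)) = -110 - √(6 - 30*(-2)) = -110 - √(6 + 60) = -110 - √66 ≈ -118.12)
t(U) = -8 (t(U) = (-8 - 56)/8 = (⅛)*(-64) = -8)
t(P) - 25265 = -8 - 25265 = -25273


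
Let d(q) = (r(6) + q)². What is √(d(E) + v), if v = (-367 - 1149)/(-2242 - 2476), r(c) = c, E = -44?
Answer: √8037476286/2359 ≈ 38.004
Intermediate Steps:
d(q) = (6 + q)²
v = 758/2359 (v = -1516/(-4718) = -1516*(-1/4718) = 758/2359 ≈ 0.32132)
√(d(E) + v) = √((6 - 44)² + 758/2359) = √((-38)² + 758/2359) = √(1444 + 758/2359) = √(3407154/2359) = √8037476286/2359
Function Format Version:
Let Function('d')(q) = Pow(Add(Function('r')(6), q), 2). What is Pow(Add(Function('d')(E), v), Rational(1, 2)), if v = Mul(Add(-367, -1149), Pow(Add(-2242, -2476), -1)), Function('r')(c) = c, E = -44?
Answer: Mul(Rational(1, 2359), Pow(8037476286, Rational(1, 2))) ≈ 38.004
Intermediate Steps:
Function('d')(q) = Pow(Add(6, q), 2)
v = Rational(758, 2359) (v = Mul(-1516, Pow(-4718, -1)) = Mul(-1516, Rational(-1, 4718)) = Rational(758, 2359) ≈ 0.32132)
Pow(Add(Function('d')(E), v), Rational(1, 2)) = Pow(Add(Pow(Add(6, -44), 2), Rational(758, 2359)), Rational(1, 2)) = Pow(Add(Pow(-38, 2), Rational(758, 2359)), Rational(1, 2)) = Pow(Add(1444, Rational(758, 2359)), Rational(1, 2)) = Pow(Rational(3407154, 2359), Rational(1, 2)) = Mul(Rational(1, 2359), Pow(8037476286, Rational(1, 2)))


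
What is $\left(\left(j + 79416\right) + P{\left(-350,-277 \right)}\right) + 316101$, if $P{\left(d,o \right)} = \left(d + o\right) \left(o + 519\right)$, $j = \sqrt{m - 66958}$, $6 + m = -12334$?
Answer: $243783 + i \sqrt{79298} \approx 2.4378 \cdot 10^{5} + 281.6 i$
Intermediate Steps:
$m = -12340$ ($m = -6 - 12334 = -12340$)
$j = i \sqrt{79298}$ ($j = \sqrt{-12340 - 66958} = \sqrt{-79298} = i \sqrt{79298} \approx 281.6 i$)
$P{\left(d,o \right)} = \left(519 + o\right) \left(d + o\right)$ ($P{\left(d,o \right)} = \left(d + o\right) \left(519 + o\right) = \left(519 + o\right) \left(d + o\right)$)
$\left(\left(j + 79416\right) + P{\left(-350,-277 \right)}\right) + 316101 = \left(\left(i \sqrt{79298} + 79416\right) + \left(\left(-277\right)^{2} + 519 \left(-350\right) + 519 \left(-277\right) - -96950\right)\right) + 316101 = \left(\left(79416 + i \sqrt{79298}\right) + \left(76729 - 181650 - 143763 + 96950\right)\right) + 316101 = \left(\left(79416 + i \sqrt{79298}\right) - 151734\right) + 316101 = \left(-72318 + i \sqrt{79298}\right) + 316101 = 243783 + i \sqrt{79298}$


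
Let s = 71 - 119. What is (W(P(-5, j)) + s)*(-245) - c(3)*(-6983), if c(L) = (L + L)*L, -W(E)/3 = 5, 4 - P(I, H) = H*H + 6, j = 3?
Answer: 141129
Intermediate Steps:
P(I, H) = -2 - H**2 (P(I, H) = 4 - (H*H + 6) = 4 - (H**2 + 6) = 4 - (6 + H**2) = 4 + (-6 - H**2) = -2 - H**2)
W(E) = -15 (W(E) = -3*5 = -15)
c(L) = 2*L**2 (c(L) = (2*L)*L = 2*L**2)
s = -48
(W(P(-5, j)) + s)*(-245) - c(3)*(-6983) = (-15 - 48)*(-245) - 2*3**2*(-6983) = -63*(-245) - 2*9*(-6983) = 15435 - 18*(-6983) = 15435 - 1*(-125694) = 15435 + 125694 = 141129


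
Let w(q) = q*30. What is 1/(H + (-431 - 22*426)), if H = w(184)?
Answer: -1/4283 ≈ -0.00023348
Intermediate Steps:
w(q) = 30*q
H = 5520 (H = 30*184 = 5520)
1/(H + (-431 - 22*426)) = 1/(5520 + (-431 - 22*426)) = 1/(5520 + (-431 - 9372)) = 1/(5520 - 9803) = 1/(-4283) = -1/4283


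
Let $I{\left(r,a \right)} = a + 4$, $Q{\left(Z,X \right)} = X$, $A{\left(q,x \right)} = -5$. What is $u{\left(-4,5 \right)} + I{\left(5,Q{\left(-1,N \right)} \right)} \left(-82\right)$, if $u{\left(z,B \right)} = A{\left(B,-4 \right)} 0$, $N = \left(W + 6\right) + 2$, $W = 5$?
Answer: $-1394$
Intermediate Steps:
$N = 13$ ($N = \left(5 + 6\right) + 2 = 11 + 2 = 13$)
$I{\left(r,a \right)} = 4 + a$
$u{\left(z,B \right)} = 0$ ($u{\left(z,B \right)} = \left(-5\right) 0 = 0$)
$u{\left(-4,5 \right)} + I{\left(5,Q{\left(-1,N \right)} \right)} \left(-82\right) = 0 + \left(4 + 13\right) \left(-82\right) = 0 + 17 \left(-82\right) = 0 - 1394 = -1394$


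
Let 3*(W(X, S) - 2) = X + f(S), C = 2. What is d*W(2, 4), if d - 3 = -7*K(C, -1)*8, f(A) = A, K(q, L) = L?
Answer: 236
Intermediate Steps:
d = 59 (d = 3 - 7*(-1)*8 = 3 + 7*8 = 3 + 56 = 59)
W(X, S) = 2 + S/3 + X/3 (W(X, S) = 2 + (X + S)/3 = 2 + (S + X)/3 = 2 + (S/3 + X/3) = 2 + S/3 + X/3)
d*W(2, 4) = 59*(2 + (1/3)*4 + (1/3)*2) = 59*(2 + 4/3 + 2/3) = 59*4 = 236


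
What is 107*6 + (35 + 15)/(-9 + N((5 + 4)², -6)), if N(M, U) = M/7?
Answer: 5953/9 ≈ 661.44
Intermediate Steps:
N(M, U) = M/7 (N(M, U) = M*(⅐) = M/7)
107*6 + (35 + 15)/(-9 + N((5 + 4)², -6)) = 107*6 + (35 + 15)/(-9 + (5 + 4)²/7) = 642 + 50/(-9 + (⅐)*9²) = 642 + 50/(-9 + (⅐)*81) = 642 + 50/(-9 + 81/7) = 642 + 50/(18/7) = 642 + 50*(7/18) = 642 + 175/9 = 5953/9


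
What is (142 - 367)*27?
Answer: -6075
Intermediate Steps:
(142 - 367)*27 = -225*27 = -6075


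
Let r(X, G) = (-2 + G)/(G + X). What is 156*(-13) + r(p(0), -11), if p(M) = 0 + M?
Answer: -22295/11 ≈ -2026.8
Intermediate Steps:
p(M) = M
r(X, G) = (-2 + G)/(G + X)
156*(-13) + r(p(0), -11) = 156*(-13) + (-2 - 11)/(-11 + 0) = -2028 - 13/(-11) = -2028 - 1/11*(-13) = -2028 + 13/11 = -22295/11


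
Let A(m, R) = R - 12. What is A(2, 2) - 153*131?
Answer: -20053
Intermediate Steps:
A(m, R) = -12 + R
A(2, 2) - 153*131 = (-12 + 2) - 153*131 = -10 - 20043 = -20053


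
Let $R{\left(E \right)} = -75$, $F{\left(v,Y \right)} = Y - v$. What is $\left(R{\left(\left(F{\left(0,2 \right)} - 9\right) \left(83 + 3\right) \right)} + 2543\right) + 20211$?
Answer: $22679$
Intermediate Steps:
$\left(R{\left(\left(F{\left(0,2 \right)} - 9\right) \left(83 + 3\right) \right)} + 2543\right) + 20211 = \left(-75 + 2543\right) + 20211 = 2468 + 20211 = 22679$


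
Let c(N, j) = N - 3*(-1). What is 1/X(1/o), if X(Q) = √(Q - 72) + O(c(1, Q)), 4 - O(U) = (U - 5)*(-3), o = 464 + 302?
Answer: 766/55917 - I*√42245666/55917 ≈ 0.013699 - 0.11624*I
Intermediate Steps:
c(N, j) = 3 + N (c(N, j) = N + 3 = 3 + N)
o = 766
O(U) = -11 + 3*U (O(U) = 4 - (U - 5)*(-3) = 4 - (-5 + U)*(-3) = 4 - (15 - 3*U) = 4 + (-15 + 3*U) = -11 + 3*U)
X(Q) = 1 + √(-72 + Q) (X(Q) = √(Q - 72) + (-11 + 3*(3 + 1)) = √(-72 + Q) + (-11 + 3*4) = √(-72 + Q) + (-11 + 12) = √(-72 + Q) + 1 = 1 + √(-72 + Q))
1/X(1/o) = 1/(1 + √(-72 + 1/766)) = 1/(1 + √(-55151/766)) = 1/(1 + I*√42245666/766)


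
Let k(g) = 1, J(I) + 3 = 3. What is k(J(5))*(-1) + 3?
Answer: 2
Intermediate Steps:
J(I) = 0 (J(I) = -3 + 3 = 0)
k(J(5))*(-1) + 3 = 1*(-1) + 3 = -1 + 3 = 2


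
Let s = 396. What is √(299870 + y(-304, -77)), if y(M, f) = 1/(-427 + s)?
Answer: √288175039/31 ≈ 547.60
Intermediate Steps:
y(M, f) = -1/31 (y(M, f) = 1/(-427 + 396) = 1/(-31) = -1/31)
√(299870 + y(-304, -77)) = √(299870 - 1/31) = √(9295969/31) = √288175039/31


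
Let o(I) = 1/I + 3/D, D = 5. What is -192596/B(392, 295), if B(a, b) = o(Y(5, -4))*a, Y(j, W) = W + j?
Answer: -240745/784 ≈ -307.07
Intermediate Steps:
o(I) = ⅗ + 1/I (o(I) = 1/I + 3/5 = 1/I + 3*(⅕) = 1/I + ⅗ = ⅗ + 1/I)
B(a, b) = 8*a/5 (B(a, b) = (⅗ + 1/(-4 + 5))*a = (⅗ + 1/1)*a = (⅗ + 1)*a = 8*a/5)
-192596/B(392, 295) = -192596/((8/5)*392) = -192596/3136/5 = -192596*5/3136 = -240745/784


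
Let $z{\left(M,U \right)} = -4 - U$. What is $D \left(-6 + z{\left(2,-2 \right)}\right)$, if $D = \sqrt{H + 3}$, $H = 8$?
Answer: $- 8 \sqrt{11} \approx -26.533$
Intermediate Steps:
$D = \sqrt{11}$ ($D = \sqrt{8 + 3} = \sqrt{11} \approx 3.3166$)
$D \left(-6 + z{\left(2,-2 \right)}\right) = \sqrt{11} \left(-6 - 2\right) = \sqrt{11} \left(-8\right) = - 8 \sqrt{11}$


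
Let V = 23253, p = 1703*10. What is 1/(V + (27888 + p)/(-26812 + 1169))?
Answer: 25643/596231761 ≈ 4.3008e-5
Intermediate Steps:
p = 17030
1/(V + (27888 + p)/(-26812 + 1169)) = 1/(23253 + (27888 + 17030)/(-26812 + 1169)) = 1/(23253 + 44918/(-25643)) = 1/(23253 + 44918*(-1/25643)) = 1/(23253 - 44918/25643) = 1/(596231761/25643) = 25643/596231761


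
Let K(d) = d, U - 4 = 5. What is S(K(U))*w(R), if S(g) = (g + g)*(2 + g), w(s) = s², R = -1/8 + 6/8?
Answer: 2475/32 ≈ 77.344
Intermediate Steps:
U = 9 (U = 4 + 5 = 9)
R = 5/8 (R = -1*⅛ + 6*(⅛) = -⅛ + ¾ = 5/8 ≈ 0.62500)
S(g) = 2*g*(2 + g) (S(g) = (2*g)*(2 + g) = 2*g*(2 + g))
S(K(U))*w(R) = (2*9*(2 + 9))*(5/8)² = (2*9*11)*(25/64) = 198*(25/64) = 2475/32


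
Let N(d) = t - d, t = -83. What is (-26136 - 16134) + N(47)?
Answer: -42400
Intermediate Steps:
N(d) = -83 - d
(-26136 - 16134) + N(47) = (-26136 - 16134) + (-83 - 1*47) = -42270 + (-83 - 47) = -42270 - 130 = -42400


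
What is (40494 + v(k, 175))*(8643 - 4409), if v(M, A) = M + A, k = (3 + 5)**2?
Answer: 172463522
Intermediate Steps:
k = 64 (k = 8**2 = 64)
v(M, A) = A + M
(40494 + v(k, 175))*(8643 - 4409) = (40494 + (175 + 64))*(8643 - 4409) = (40494 + 239)*4234 = 40733*4234 = 172463522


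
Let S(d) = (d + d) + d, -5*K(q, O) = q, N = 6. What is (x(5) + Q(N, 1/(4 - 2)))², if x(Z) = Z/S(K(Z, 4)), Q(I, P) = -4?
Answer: 289/9 ≈ 32.111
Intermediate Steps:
K(q, O) = -q/5
S(d) = 3*d (S(d) = 2*d + d = 3*d)
x(Z) = -5/3 (x(Z) = Z/((3*(-Z/5))) = Z/((-3*Z/5)) = Z*(-5/(3*Z)) = -5/3)
(x(5) + Q(N, 1/(4 - 2)))² = (-5/3 - 4)² = (-17/3)² = 289/9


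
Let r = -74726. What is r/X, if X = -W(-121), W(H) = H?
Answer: -74726/121 ≈ -617.57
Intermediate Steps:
X = 121 (X = -1*(-121) = 121)
r/X = -74726/121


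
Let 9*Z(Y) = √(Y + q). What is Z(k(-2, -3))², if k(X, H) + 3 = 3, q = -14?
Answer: -14/81 ≈ -0.17284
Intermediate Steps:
k(X, H) = 0 (k(X, H) = -3 + 3 = 0)
Z(Y) = √(-14 + Y)/9 (Z(Y) = √(Y - 14)/9 = √(-14 + Y)/9)
Z(k(-2, -3))² = (√(-14 + 0)/9)² = (√(-14)/9)² = ((I*√14)/9)² = (I*√14/9)² = -14/81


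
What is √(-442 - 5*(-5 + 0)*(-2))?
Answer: 2*I*√123 ≈ 22.181*I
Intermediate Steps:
√(-442 - 5*(-5 + 0)*(-2)) = √(-442 - 5*(-5)*(-2)) = √(-442 + 25*(-2)) = √(-442 - 50) = √(-492) = 2*I*√123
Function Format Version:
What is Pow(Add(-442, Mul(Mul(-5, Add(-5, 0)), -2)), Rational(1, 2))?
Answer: Mul(2, I, Pow(123, Rational(1, 2))) ≈ Mul(22.181, I)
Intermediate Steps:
Pow(Add(-442, Mul(Mul(-5, Add(-5, 0)), -2)), Rational(1, 2)) = Pow(Add(-442, Mul(Mul(-5, -5), -2)), Rational(1, 2)) = Pow(Add(-442, Mul(25, -2)), Rational(1, 2)) = Pow(Add(-442, -50), Rational(1, 2)) = Pow(-492, Rational(1, 2)) = Mul(2, I, Pow(123, Rational(1, 2)))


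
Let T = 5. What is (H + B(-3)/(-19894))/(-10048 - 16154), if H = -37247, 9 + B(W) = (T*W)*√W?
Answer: 740991809/521262588 - 5*I*√3/173754196 ≈ 1.4215 - 4.9842e-8*I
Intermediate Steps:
B(W) = -9 + 5*W^(3/2) (B(W) = -9 + (5*W)*√W = -9 + 5*W^(3/2))
(H + B(-3)/(-19894))/(-10048 - 16154) = (-37247 + (-9 + 5*(-3)^(3/2))/(-19894))/(-10048 - 16154) = (-37247 + (-9 + 5*(-3*I*√3))*(-1/19894))/(-26202) = (-37247 + (-9 - 15*I*√3)*(-1/19894))*(-1/26202) = (-37247 + (9/19894 + 15*I*√3/19894))*(-1/26202) = (-740991809/19894 + 15*I*√3/19894)*(-1/26202) = 740991809/521262588 - 5*I*√3/173754196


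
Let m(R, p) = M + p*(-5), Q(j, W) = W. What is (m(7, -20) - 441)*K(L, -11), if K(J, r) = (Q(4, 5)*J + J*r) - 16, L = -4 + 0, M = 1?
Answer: -2720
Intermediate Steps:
L = -4
K(J, r) = -16 + 5*J + J*r (K(J, r) = (5*J + J*r) - 16 = -16 + 5*J + J*r)
m(R, p) = 1 - 5*p (m(R, p) = 1 + p*(-5) = 1 - 5*p)
(m(7, -20) - 441)*K(L, -11) = ((1 - 5*(-20)) - 441)*(-16 + 5*(-4) - 4*(-11)) = ((1 + 100) - 441)*(-16 - 20 + 44) = (101 - 441)*8 = -340*8 = -2720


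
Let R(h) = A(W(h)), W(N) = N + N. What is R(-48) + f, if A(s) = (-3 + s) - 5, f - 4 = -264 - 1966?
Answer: -2330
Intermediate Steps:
W(N) = 2*N
f = -2226 (f = 4 + (-264 - 1966) = 4 - 2230 = -2226)
A(s) = -8 + s
R(h) = -8 + 2*h
R(-48) + f = (-8 + 2*(-48)) - 2226 = (-8 - 96) - 2226 = -104 - 2226 = -2330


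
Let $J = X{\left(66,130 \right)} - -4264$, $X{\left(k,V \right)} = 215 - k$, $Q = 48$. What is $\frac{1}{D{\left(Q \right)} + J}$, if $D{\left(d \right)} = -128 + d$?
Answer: $\frac{1}{4333} \approx 0.00023079$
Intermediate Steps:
$J = 4413$ ($J = \left(215 - 66\right) - -4264 = \left(215 - 66\right) + 4264 = 149 + 4264 = 4413$)
$\frac{1}{D{\left(Q \right)} + J} = \frac{1}{\left(-128 + 48\right) + 4413} = \frac{1}{-80 + 4413} = \frac{1}{4333}$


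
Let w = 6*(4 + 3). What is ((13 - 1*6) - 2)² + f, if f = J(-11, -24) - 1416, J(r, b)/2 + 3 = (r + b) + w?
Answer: -1383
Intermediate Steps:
w = 42 (w = 6*7 = 42)
J(r, b) = 78 + 2*b + 2*r (J(r, b) = -6 + 2*((r + b) + 42) = -6 + 2*((b + r) + 42) = -6 + 2*(42 + b + r) = -6 + (84 + 2*b + 2*r) = 78 + 2*b + 2*r)
f = -1408 (f = (78 + 2*(-24) + 2*(-11)) - 1416 = (78 - 48 - 22) - 1416 = 8 - 1416 = -1408)
((13 - 1*6) - 2)² + f = ((13 - 1*6) - 2)² - 1408 = ((13 - 6) - 2)² - 1408 = (7 - 2)² - 1408 = 5² - 1408 = 25 - 1408 = -1383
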